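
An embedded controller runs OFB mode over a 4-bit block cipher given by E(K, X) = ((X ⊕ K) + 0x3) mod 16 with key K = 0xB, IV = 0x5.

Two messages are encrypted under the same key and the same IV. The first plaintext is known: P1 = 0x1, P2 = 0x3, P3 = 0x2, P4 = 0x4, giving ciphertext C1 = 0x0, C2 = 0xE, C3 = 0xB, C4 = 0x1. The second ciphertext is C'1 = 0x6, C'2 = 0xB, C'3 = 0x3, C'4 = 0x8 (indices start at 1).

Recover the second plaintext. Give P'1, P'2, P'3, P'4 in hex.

In OFB with a reused IV, both messages share the same keystream S_i, so C_i ⊕ C'_i = P_i ⊕ P'_i and thus P'_i = P_i ⊕ C_i ⊕ C'_i.
P'1: 0x1 ⊕ 0x0 ⊕ 0x6 = 0x7.
P'2: 0x3 ⊕ 0xE ⊕ 0xB = 0x6.
P'3: 0x2 ⊕ 0xB ⊕ 0x3 = 0xA.
P'4: 0x4 ⊕ 0x1 ⊕ 0x8 = 0xD.

P'1 = 0x7, P'2 = 0x6, P'3 = 0xA, P'4 = 0xD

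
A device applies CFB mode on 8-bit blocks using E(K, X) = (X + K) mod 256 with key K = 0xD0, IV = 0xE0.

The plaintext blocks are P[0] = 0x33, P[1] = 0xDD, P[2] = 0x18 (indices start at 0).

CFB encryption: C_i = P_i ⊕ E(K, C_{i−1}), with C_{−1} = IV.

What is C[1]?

C[1] = 0x8E

C[0]: E(K, 0xE0) = 0xB0; 0x33 ⊕ 0xB0 = 0x83.
C[1]: E(K, 0x83) = 0x53; 0xDD ⊕ 0x53 = 0x8E.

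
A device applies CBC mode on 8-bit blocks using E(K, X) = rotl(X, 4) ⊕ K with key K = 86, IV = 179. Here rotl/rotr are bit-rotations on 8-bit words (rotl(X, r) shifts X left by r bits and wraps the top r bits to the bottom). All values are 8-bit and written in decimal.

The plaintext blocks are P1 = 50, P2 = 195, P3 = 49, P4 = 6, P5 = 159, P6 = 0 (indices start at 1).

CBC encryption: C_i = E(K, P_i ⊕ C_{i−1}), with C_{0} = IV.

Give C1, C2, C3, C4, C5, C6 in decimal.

C1: P1 ⊕ 179 = 129; E(K, 129) = 78.
C2: P2 ⊕ 78 = 141; E(K, 141) = 142.
C3: P3 ⊕ 142 = 191; E(K, 191) = 173.
C4: P4 ⊕ 173 = 171; E(K, 171) = 236.
C5: P5 ⊕ 236 = 115; E(K, 115) = 97.
C6: P6 ⊕ 97 = 97; E(K, 97) = 64.

C1 = 78, C2 = 142, C3 = 173, C4 = 236, C5 = 97, C6 = 64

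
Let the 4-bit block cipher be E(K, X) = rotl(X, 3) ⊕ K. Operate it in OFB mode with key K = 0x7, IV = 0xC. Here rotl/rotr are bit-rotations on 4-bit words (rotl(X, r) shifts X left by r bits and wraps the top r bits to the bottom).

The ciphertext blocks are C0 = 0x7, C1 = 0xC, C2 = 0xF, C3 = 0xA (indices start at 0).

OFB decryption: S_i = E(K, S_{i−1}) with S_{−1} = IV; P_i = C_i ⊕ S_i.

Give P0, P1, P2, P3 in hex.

P0 = 0x6, P1 = 0x3, P2 = 0x7, P3 = 0x9

P0: S = E(K, 0xC) = 0x1; 0x7 ⊕ 0x1 = 0x6.
P1: S = E(K, 0x1) = 0xF; 0xC ⊕ 0xF = 0x3.
P2: S = E(K, 0xF) = 0x8; 0xF ⊕ 0x8 = 0x7.
P3: S = E(K, 0x8) = 0x3; 0xA ⊕ 0x3 = 0x9.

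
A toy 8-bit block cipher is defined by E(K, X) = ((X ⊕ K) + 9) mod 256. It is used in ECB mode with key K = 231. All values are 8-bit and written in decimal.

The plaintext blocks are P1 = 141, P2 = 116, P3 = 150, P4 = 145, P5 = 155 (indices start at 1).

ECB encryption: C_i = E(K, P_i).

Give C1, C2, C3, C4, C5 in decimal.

C1 = 115, C2 = 156, C3 = 122, C4 = 127, C5 = 133

C1: E(K, 141) = 115.
C2: E(K, 116) = 156.
C3: E(K, 150) = 122.
C4: E(K, 145) = 127.
C5: E(K, 155) = 133.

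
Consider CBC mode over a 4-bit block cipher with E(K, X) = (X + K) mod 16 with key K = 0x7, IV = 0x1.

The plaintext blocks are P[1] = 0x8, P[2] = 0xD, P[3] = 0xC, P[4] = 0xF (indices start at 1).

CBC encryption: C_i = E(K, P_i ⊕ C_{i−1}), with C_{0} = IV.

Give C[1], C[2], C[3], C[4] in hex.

C[1]: P[1] ⊕ 0x1 = 0x9; E(K, 0x9) = 0x0.
C[2]: P[2] ⊕ 0x0 = 0xD; E(K, 0xD) = 0x4.
C[3]: P[3] ⊕ 0x4 = 0x8; E(K, 0x8) = 0xF.
C[4]: P[4] ⊕ 0xF = 0x0; E(K, 0x0) = 0x7.

C[1] = 0x0, C[2] = 0x4, C[3] = 0xF, C[4] = 0x7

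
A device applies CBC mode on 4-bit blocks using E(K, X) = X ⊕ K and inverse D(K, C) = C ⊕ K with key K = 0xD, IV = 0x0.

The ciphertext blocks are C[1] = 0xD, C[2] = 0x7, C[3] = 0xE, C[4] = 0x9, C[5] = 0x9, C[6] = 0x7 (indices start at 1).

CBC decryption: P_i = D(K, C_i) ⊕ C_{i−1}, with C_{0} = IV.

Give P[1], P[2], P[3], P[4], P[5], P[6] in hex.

P[1] = 0x0, P[2] = 0x7, P[3] = 0x4, P[4] = 0xA, P[5] = 0xD, P[6] = 0x3

P[1]: D(K, 0xD) = 0x0; 0x0 ⊕ 0x0 = 0x0.
P[2]: D(K, 0x7) = 0xA; 0xA ⊕ 0xD = 0x7.
P[3]: D(K, 0xE) = 0x3; 0x3 ⊕ 0x7 = 0x4.
P[4]: D(K, 0x9) = 0x4; 0x4 ⊕ 0xE = 0xA.
P[5]: D(K, 0x9) = 0x4; 0x4 ⊕ 0x9 = 0xD.
P[6]: D(K, 0x7) = 0xA; 0xA ⊕ 0x9 = 0x3.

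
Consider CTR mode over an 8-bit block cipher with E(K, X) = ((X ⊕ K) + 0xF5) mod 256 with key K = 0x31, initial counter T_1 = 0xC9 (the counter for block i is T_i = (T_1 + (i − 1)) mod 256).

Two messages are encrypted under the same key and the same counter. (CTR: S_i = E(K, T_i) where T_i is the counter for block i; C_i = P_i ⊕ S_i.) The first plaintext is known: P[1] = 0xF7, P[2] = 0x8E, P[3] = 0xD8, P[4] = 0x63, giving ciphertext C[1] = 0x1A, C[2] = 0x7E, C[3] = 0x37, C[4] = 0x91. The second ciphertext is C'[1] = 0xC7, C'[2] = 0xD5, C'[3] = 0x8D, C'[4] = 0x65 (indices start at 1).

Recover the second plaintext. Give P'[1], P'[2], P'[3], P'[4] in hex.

P'[1] = 0x2A, P'[2] = 0x25, P'[3] = 0x62, P'[4] = 0x97

In CTR with a reused counter, both messages share the same keystream S_i, so C_i ⊕ C'_i = P_i ⊕ P'_i and thus P'_i = P_i ⊕ C_i ⊕ C'_i.
P'[1]: 0xF7 ⊕ 0x1A ⊕ 0xC7 = 0x2A.
P'[2]: 0x8E ⊕ 0x7E ⊕ 0xD5 = 0x25.
P'[3]: 0xD8 ⊕ 0x37 ⊕ 0x8D = 0x62.
P'[4]: 0x63 ⊕ 0x91 ⊕ 0x65 = 0x97.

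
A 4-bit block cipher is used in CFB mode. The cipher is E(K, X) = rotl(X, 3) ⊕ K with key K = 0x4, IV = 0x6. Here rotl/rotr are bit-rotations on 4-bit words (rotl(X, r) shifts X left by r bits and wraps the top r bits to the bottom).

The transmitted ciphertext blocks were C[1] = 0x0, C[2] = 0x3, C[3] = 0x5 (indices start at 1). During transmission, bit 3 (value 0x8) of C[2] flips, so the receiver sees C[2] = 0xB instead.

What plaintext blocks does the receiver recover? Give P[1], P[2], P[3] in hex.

P[1] = 0x7, P[2] = 0xF, P[3] = 0xC

CFB decryption: P_i = C_i ⊕ E(K, C_{i−1}), with C_{0} = IV.
Only C[2] changed, to 0xB. In CFB, a change in C_i flips the same bit in P_i and garbles P_{i+1}. Decrypting the received ciphertext:
P[1]: E(K, 0x6) = 0x7; 0x0 ⊕ 0x7 = 0x7.
P[2]: E(K, 0x0) = 0x4; 0xB ⊕ 0x4 = 0xF.
P[3]: E(K, 0xB) = 0x9; 0x5 ⊕ 0x9 = 0xC.
Blocks that differ from the original plaintext: P[2], P[3].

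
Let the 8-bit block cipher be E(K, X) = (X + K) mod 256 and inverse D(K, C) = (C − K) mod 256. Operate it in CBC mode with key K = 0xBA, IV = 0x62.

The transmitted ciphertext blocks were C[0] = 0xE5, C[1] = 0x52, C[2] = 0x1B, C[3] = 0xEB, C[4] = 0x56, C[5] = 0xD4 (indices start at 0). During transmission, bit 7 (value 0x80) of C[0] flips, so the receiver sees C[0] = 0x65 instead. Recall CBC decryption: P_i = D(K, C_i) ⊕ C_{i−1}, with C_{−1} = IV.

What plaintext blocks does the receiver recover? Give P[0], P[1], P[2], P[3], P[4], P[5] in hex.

Only C[0] changed, to 0x65. In CBC, a change in C_i garbles P_i and flips the same bit in P_{i+1}. Decrypting the received ciphertext:
P[0]: D(K, 0x65) = 0xAB; 0xAB ⊕ 0x62 = 0xC9.
P[1]: D(K, 0x52) = 0x98; 0x98 ⊕ 0x65 = 0xFD.
P[2]: D(K, 0x1B) = 0x61; 0x61 ⊕ 0x52 = 0x33.
P[3]: D(K, 0xEB) = 0x31; 0x31 ⊕ 0x1B = 0x2A.
P[4]: D(K, 0x56) = 0x9C; 0x9C ⊕ 0xEB = 0x77.
P[5]: D(K, 0xD4) = 0x1A; 0x1A ⊕ 0x56 = 0x4C.
Blocks that differ from the original plaintext: P[0], P[1].

P[0] = 0xC9, P[1] = 0xFD, P[2] = 0x33, P[3] = 0x2A, P[4] = 0x77, P[5] = 0x4C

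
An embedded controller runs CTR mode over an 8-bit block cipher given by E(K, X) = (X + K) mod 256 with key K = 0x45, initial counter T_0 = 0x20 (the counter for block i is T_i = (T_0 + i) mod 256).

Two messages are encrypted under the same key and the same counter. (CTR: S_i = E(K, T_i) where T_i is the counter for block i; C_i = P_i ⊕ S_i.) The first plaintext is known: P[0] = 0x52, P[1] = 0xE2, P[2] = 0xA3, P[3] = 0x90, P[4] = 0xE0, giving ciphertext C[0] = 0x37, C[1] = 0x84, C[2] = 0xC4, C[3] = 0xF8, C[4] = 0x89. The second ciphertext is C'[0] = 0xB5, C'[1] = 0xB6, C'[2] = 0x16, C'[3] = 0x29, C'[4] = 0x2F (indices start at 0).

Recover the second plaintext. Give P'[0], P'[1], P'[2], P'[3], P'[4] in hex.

P'[0] = 0xD0, P'[1] = 0xD0, P'[2] = 0x71, P'[3] = 0x41, P'[4] = 0x46

In CTR with a reused counter, both messages share the same keystream S_i, so C_i ⊕ C'_i = P_i ⊕ P'_i and thus P'_i = P_i ⊕ C_i ⊕ C'_i.
P'[0]: 0x52 ⊕ 0x37 ⊕ 0xB5 = 0xD0.
P'[1]: 0xE2 ⊕ 0x84 ⊕ 0xB6 = 0xD0.
P'[2]: 0xA3 ⊕ 0xC4 ⊕ 0x16 = 0x71.
P'[3]: 0x90 ⊕ 0xF8 ⊕ 0x29 = 0x41.
P'[4]: 0xE0 ⊕ 0x89 ⊕ 0x2F = 0x46.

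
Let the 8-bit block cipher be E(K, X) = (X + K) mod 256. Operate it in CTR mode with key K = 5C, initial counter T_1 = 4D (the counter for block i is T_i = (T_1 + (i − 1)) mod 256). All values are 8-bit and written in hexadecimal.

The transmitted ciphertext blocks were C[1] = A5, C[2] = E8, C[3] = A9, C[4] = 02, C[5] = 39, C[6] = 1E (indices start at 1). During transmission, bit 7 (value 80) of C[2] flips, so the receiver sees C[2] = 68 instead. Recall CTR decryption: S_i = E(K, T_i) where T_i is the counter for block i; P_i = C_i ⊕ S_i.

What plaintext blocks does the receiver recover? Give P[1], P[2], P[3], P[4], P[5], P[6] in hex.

P[1] = 0C, P[2] = C2, P[3] = 02, P[4] = AE, P[5] = 94, P[6] = B0

Only C[2] changed, to 68. In CTR, a change in C_i flips the same bit in P_i only; the keystream is unaffected. Decrypting the received ciphertext:
P[1]: T = 4D, S = E(K, T) = A9; A5 ⊕ A9 = 0C.
P[2]: T = 4E, S = E(K, T) = AA; 68 ⊕ AA = C2.
P[3]: T = 4F, S = E(K, T) = AB; A9 ⊕ AB = 02.
P[4]: T = 50, S = E(K, T) = AC; 02 ⊕ AC = AE.
P[5]: T = 51, S = E(K, T) = AD; 39 ⊕ AD = 94.
P[6]: T = 52, S = E(K, T) = AE; 1E ⊕ AE = B0.
Blocks that differ from the original plaintext: P[2].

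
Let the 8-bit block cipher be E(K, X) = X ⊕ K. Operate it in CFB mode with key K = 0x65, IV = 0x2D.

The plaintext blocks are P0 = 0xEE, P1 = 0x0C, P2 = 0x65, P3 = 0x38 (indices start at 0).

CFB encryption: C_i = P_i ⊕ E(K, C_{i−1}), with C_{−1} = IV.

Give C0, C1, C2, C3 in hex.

C0 = 0xA6, C1 = 0xCF, C2 = 0xCF, C3 = 0x92

C0: E(K, 0x2D) = 0x48; 0xEE ⊕ 0x48 = 0xA6.
C1: E(K, 0xA6) = 0xC3; 0x0C ⊕ 0xC3 = 0xCF.
C2: E(K, 0xCF) = 0xAA; 0x65 ⊕ 0xAA = 0xCF.
C3: E(K, 0xCF) = 0xAA; 0x38 ⊕ 0xAA = 0x92.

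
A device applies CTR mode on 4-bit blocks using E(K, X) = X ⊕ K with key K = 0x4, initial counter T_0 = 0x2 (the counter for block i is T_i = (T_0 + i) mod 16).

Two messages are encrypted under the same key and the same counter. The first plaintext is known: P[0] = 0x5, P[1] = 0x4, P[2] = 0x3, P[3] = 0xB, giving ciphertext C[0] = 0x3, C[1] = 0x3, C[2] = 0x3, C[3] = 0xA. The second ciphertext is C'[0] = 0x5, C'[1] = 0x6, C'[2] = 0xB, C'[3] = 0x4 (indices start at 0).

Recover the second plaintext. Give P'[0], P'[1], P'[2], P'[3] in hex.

In CTR with a reused counter, both messages share the same keystream S_i, so C_i ⊕ C'_i = P_i ⊕ P'_i and thus P'_i = P_i ⊕ C_i ⊕ C'_i.
P'[0]: 0x5 ⊕ 0x3 ⊕ 0x5 = 0x3.
P'[1]: 0x4 ⊕ 0x3 ⊕ 0x6 = 0x1.
P'[2]: 0x3 ⊕ 0x3 ⊕ 0xB = 0xB.
P'[3]: 0xB ⊕ 0xA ⊕ 0x4 = 0x5.

P'[0] = 0x3, P'[1] = 0x1, P'[2] = 0xB, P'[3] = 0x5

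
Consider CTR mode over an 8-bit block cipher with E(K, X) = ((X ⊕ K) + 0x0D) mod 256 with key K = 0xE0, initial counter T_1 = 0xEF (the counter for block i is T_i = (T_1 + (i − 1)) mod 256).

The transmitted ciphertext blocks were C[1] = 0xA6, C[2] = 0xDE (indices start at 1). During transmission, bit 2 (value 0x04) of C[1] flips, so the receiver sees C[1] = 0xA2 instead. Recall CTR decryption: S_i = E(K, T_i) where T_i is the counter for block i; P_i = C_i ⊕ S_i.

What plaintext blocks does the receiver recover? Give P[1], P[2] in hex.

P[1] = 0xBE, P[2] = 0xC3

Only C[1] changed, to 0xA2. In CTR, a change in C_i flips the same bit in P_i only; the keystream is unaffected. Decrypting the received ciphertext:
P[1]: T = 0xEF, S = E(K, T) = 0x1C; 0xA2 ⊕ 0x1C = 0xBE.
P[2]: T = 0xF0, S = E(K, T) = 0x1D; 0xDE ⊕ 0x1D = 0xC3.
Blocks that differ from the original plaintext: P[1].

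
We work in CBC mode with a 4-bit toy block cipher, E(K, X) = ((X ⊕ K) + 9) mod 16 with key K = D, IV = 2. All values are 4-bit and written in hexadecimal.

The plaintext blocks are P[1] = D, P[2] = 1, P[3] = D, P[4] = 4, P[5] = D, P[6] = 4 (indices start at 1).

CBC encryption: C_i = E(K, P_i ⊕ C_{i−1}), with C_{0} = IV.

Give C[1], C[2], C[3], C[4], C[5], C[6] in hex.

C[1] = B, C[2] = 0, C[3] = 9, C[4] = 9, C[5] = 2, C[6] = 4

C[1]: P[1] ⊕ 2 = F; E(K, F) = B.
C[2]: P[2] ⊕ B = A; E(K, A) = 0.
C[3]: P[3] ⊕ 0 = D; E(K, D) = 9.
C[4]: P[4] ⊕ 9 = D; E(K, D) = 9.
C[5]: P[5] ⊕ 9 = 4; E(K, 4) = 2.
C[6]: P[6] ⊕ 2 = 6; E(K, 6) = 4.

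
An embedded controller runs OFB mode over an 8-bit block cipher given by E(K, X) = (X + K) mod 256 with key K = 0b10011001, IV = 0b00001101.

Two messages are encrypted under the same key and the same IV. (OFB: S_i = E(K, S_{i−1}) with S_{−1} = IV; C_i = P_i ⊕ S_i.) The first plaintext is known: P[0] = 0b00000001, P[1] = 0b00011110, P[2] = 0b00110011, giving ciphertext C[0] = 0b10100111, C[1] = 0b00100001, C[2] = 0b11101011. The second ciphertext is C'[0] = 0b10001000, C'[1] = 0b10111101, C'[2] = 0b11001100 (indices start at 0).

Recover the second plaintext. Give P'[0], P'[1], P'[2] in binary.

In OFB with a reused IV, both messages share the same keystream S_i, so C_i ⊕ C'_i = P_i ⊕ P'_i and thus P'_i = P_i ⊕ C_i ⊕ C'_i.
P'[0]: 0b00000001 ⊕ 0b10100111 ⊕ 0b10001000 = 0b00101110.
P'[1]: 0b00011110 ⊕ 0b00100001 ⊕ 0b10111101 = 0b10000010.
P'[2]: 0b00110011 ⊕ 0b11101011 ⊕ 0b11001100 = 0b00010100.

P'[0] = 0b00101110, P'[1] = 0b10000010, P'[2] = 0b00010100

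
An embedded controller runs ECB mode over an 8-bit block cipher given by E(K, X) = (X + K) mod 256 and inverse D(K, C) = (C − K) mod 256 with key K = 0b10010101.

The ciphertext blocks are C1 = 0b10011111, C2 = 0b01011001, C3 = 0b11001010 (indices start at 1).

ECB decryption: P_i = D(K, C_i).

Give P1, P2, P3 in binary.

P1 = 0b00001010, P2 = 0b11000100, P3 = 0b00110101

P1: D(K, 0b10011111) = 0b00001010.
P2: D(K, 0b01011001) = 0b11000100.
P3: D(K, 0b11001010) = 0b00110101.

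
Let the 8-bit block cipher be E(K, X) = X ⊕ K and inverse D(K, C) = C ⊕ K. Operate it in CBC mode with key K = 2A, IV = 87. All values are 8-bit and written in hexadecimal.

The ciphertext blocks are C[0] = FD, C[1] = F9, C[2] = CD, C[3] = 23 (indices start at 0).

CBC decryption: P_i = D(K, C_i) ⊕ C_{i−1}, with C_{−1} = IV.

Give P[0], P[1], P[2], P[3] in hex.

P[0]: D(K, FD) = D7; D7 ⊕ 87 = 50.
P[1]: D(K, F9) = D3; D3 ⊕ FD = 2E.
P[2]: D(K, CD) = E7; E7 ⊕ F9 = 1E.
P[3]: D(K, 23) = 09; 09 ⊕ CD = C4.

P[0] = 50, P[1] = 2E, P[2] = 1E, P[3] = C4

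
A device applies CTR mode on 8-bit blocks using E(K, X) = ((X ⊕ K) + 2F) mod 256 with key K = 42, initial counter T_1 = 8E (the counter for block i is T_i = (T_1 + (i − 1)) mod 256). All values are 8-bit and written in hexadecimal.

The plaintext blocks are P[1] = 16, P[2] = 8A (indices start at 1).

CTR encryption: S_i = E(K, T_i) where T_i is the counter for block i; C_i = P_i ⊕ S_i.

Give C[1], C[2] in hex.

C[1] = ED, C[2] = 76

C[1]: T = 8E, S = E(K, T) = FB; 16 ⊕ FB = ED.
C[2]: T = 8F, S = E(K, T) = FC; 8A ⊕ FC = 76.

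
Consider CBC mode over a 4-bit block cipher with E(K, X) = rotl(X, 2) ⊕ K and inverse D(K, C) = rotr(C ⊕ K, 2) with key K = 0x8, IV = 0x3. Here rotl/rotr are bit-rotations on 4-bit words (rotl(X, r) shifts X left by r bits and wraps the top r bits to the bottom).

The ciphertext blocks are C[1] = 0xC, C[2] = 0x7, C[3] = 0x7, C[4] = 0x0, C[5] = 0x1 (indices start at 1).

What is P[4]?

P[4] = 0x5

CBC decryption: P_i = D(K, C_i) ⊕ C_{i−1}, with C_{0} = IV.
P[4]: D(K, 0x0) = 0x2; 0x2 ⊕ 0x7 = 0x5.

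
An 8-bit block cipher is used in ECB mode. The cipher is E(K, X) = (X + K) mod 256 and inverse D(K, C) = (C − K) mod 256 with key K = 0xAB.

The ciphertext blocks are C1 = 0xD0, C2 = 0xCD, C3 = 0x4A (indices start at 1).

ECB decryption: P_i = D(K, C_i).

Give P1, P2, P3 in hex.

P1: D(K, 0xD0) = 0x25.
P2: D(K, 0xCD) = 0x22.
P3: D(K, 0x4A) = 0x9F.

P1 = 0x25, P2 = 0x22, P3 = 0x9F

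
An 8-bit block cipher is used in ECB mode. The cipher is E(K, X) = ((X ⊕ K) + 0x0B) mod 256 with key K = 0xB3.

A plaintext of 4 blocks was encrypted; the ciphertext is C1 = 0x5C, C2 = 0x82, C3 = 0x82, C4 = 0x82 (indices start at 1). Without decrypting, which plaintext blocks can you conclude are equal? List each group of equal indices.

ECB encrypts each block independently with the same key, so equal ciphertext blocks imply equal plaintext blocks.
C2 = C3 = C4 = 0x82, so P2 = P3 = P4.

P2 = P3 = P4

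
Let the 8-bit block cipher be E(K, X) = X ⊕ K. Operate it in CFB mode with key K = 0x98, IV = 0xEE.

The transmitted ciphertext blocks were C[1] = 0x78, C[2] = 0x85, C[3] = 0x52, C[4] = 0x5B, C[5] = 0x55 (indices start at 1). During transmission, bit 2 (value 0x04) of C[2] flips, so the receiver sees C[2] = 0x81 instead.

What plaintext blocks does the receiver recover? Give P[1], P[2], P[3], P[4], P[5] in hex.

CFB decryption: P_i = C_i ⊕ E(K, C_{i−1}), with C_{0} = IV.
Only C[2] changed, to 0x81. In CFB, a change in C_i flips the same bit in P_i and garbles P_{i+1}. Decrypting the received ciphertext:
P[1]: E(K, 0xEE) = 0x76; 0x78 ⊕ 0x76 = 0x0E.
P[2]: E(K, 0x78) = 0xE0; 0x81 ⊕ 0xE0 = 0x61.
P[3]: E(K, 0x81) = 0x19; 0x52 ⊕ 0x19 = 0x4B.
P[4]: E(K, 0x52) = 0xCA; 0x5B ⊕ 0xCA = 0x91.
P[5]: E(K, 0x5B) = 0xC3; 0x55 ⊕ 0xC3 = 0x96.
Blocks that differ from the original plaintext: P[2], P[3].

P[1] = 0x0E, P[2] = 0x61, P[3] = 0x4B, P[4] = 0x91, P[5] = 0x96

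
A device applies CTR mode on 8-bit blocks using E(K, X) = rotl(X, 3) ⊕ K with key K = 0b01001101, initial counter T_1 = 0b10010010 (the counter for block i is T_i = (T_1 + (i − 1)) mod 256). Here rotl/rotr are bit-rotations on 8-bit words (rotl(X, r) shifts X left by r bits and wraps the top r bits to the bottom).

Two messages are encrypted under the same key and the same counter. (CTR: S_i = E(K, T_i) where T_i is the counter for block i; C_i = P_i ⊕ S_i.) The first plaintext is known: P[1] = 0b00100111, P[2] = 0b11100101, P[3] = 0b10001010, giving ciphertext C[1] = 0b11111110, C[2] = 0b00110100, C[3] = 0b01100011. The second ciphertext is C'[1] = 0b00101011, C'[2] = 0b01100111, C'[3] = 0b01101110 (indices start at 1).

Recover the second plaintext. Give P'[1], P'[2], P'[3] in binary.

P'[1] = 0b11110010, P'[2] = 0b10110110, P'[3] = 0b10000111

In CTR with a reused counter, both messages share the same keystream S_i, so C_i ⊕ C'_i = P_i ⊕ P'_i and thus P'_i = P_i ⊕ C_i ⊕ C'_i.
P'[1]: 0b00100111 ⊕ 0b11111110 ⊕ 0b00101011 = 0b11110010.
P'[2]: 0b11100101 ⊕ 0b00110100 ⊕ 0b01100111 = 0b10110110.
P'[3]: 0b10001010 ⊕ 0b01100011 ⊕ 0b01101110 = 0b10000111.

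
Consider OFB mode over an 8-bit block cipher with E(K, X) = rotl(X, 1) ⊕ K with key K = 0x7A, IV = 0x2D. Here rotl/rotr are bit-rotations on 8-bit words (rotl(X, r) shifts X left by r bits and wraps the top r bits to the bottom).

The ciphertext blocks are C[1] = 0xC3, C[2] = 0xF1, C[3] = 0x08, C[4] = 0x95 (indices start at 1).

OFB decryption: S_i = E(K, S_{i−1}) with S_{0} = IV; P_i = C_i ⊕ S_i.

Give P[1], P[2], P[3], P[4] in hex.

P[1] = 0xE3, P[2] = 0xCB, P[3] = 0x06, P[4] = 0xF3

P[1]: S = E(K, 0x2D) = 0x20; 0xC3 ⊕ 0x20 = 0xE3.
P[2]: S = E(K, 0x20) = 0x3A; 0xF1 ⊕ 0x3A = 0xCB.
P[3]: S = E(K, 0x3A) = 0x0E; 0x08 ⊕ 0x0E = 0x06.
P[4]: S = E(K, 0x0E) = 0x66; 0x95 ⊕ 0x66 = 0xF3.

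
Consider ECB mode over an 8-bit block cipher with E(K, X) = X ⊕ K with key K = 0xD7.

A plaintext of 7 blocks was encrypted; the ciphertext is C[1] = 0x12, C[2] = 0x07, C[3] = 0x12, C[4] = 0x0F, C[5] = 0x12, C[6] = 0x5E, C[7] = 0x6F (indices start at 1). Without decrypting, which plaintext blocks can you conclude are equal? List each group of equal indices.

ECB encrypts each block independently with the same key, so equal ciphertext blocks imply equal plaintext blocks.
C[1] = C[3] = C[5] = 0x12, so P[1] = P[3] = P[5].

P[1] = P[3] = P[5]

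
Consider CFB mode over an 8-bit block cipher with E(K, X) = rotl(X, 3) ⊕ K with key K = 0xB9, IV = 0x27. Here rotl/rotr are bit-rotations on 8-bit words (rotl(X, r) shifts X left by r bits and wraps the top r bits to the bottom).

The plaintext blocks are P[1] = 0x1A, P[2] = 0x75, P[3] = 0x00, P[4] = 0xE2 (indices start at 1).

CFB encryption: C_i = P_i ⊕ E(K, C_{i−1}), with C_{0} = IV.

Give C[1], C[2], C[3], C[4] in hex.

C[1] = 0x9A, C[2] = 0x18, C[3] = 0x79, C[4] = 0x90

C[1]: E(K, 0x27) = 0x80; 0x1A ⊕ 0x80 = 0x9A.
C[2]: E(K, 0x9A) = 0x6D; 0x75 ⊕ 0x6D = 0x18.
C[3]: E(K, 0x18) = 0x79; 0x00 ⊕ 0x79 = 0x79.
C[4]: E(K, 0x79) = 0x72; 0xE2 ⊕ 0x72 = 0x90.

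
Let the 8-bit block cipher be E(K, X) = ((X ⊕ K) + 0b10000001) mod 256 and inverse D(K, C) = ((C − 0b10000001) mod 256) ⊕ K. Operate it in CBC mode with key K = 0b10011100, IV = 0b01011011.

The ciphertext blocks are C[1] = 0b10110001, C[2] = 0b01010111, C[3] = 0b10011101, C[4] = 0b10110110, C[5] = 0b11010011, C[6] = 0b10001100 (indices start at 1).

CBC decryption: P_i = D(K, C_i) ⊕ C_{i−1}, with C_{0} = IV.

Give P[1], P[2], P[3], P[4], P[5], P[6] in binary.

P[1] = 0b11110111, P[2] = 0b11111011, P[3] = 0b11010111, P[4] = 0b00110100, P[5] = 0b01111000, P[6] = 0b01000100

P[1]: D(K, 0b10110001) = 0b10101100; 0b10101100 ⊕ 0b01011011 = 0b11110111.
P[2]: D(K, 0b01010111) = 0b01001010; 0b01001010 ⊕ 0b10110001 = 0b11111011.
P[3]: D(K, 0b10011101) = 0b10000000; 0b10000000 ⊕ 0b01010111 = 0b11010111.
P[4]: D(K, 0b10110110) = 0b10101001; 0b10101001 ⊕ 0b10011101 = 0b00110100.
P[5]: D(K, 0b11010011) = 0b11001110; 0b11001110 ⊕ 0b10110110 = 0b01111000.
P[6]: D(K, 0b10001100) = 0b10010111; 0b10010111 ⊕ 0b11010011 = 0b01000100.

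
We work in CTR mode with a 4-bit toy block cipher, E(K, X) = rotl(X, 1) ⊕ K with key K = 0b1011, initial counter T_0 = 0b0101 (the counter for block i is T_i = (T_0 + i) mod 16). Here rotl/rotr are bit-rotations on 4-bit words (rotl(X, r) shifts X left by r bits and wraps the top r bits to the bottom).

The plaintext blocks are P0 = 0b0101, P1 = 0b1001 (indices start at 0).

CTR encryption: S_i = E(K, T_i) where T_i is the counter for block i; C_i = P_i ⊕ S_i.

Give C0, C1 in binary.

C0 = 0b0100, C1 = 0b1110

C0: T = 0b0101, S = E(K, T) = 0b0001; 0b0101 ⊕ 0b0001 = 0b0100.
C1: T = 0b0110, S = E(K, T) = 0b0111; 0b1001 ⊕ 0b0111 = 0b1110.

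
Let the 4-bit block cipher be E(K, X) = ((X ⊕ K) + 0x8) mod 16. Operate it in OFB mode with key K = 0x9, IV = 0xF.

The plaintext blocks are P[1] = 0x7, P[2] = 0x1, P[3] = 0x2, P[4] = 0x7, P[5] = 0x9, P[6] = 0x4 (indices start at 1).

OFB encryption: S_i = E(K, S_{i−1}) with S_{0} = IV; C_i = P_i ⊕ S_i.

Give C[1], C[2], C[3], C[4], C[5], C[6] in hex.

C[1]: S = E(K, 0xF) = 0xE; 0x7 ⊕ 0xE = 0x9.
C[2]: S = E(K, 0xE) = 0xF; 0x1 ⊕ 0xF = 0xE.
C[3]: S = E(K, 0xF) = 0xE; 0x2 ⊕ 0xE = 0xC.
C[4]: S = E(K, 0xE) = 0xF; 0x7 ⊕ 0xF = 0x8.
C[5]: S = E(K, 0xF) = 0xE; 0x9 ⊕ 0xE = 0x7.
C[6]: S = E(K, 0xE) = 0xF; 0x4 ⊕ 0xF = 0xB.

C[1] = 0x9, C[2] = 0xE, C[3] = 0xC, C[4] = 0x8, C[5] = 0x7, C[6] = 0xB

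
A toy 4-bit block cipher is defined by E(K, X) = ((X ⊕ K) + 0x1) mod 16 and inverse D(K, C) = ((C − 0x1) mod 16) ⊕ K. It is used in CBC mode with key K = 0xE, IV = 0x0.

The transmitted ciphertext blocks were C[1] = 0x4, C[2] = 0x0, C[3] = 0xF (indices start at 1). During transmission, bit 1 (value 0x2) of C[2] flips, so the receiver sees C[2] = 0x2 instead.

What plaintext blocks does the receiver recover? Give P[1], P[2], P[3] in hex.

P[1] = 0xD, P[2] = 0xB, P[3] = 0x2

CBC decryption: P_i = D(K, C_i) ⊕ C_{i−1}, with C_{0} = IV.
Only C[2] changed, to 0x2. In CBC, a change in C_i garbles P_i and flips the same bit in P_{i+1}. Decrypting the received ciphertext:
P[1]: D(K, 0x4) = 0xD; 0xD ⊕ 0x0 = 0xD.
P[2]: D(K, 0x2) = 0xF; 0xF ⊕ 0x4 = 0xB.
P[3]: D(K, 0xF) = 0x0; 0x0 ⊕ 0x2 = 0x2.
Blocks that differ from the original plaintext: P[2], P[3].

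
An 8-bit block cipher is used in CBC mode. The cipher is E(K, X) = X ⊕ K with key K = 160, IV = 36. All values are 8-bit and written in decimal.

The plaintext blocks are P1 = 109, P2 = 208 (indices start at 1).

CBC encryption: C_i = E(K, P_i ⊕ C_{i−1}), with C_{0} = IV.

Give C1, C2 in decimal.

C1: P1 ⊕ 36 = 73; E(K, 73) = 233.
C2: P2 ⊕ 233 = 57; E(K, 57) = 153.

C1 = 233, C2 = 153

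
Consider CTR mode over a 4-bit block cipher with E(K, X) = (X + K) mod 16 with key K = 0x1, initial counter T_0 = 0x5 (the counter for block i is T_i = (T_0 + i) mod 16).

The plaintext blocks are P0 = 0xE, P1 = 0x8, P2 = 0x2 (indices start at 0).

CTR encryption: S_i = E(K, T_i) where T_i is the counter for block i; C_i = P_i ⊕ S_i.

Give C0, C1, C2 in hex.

C0 = 0x8, C1 = 0xF, C2 = 0xA

C0: T = 0x5, S = E(K, T) = 0x6; 0xE ⊕ 0x6 = 0x8.
C1: T = 0x6, S = E(K, T) = 0x7; 0x8 ⊕ 0x7 = 0xF.
C2: T = 0x7, S = E(K, T) = 0x8; 0x2 ⊕ 0x8 = 0xA.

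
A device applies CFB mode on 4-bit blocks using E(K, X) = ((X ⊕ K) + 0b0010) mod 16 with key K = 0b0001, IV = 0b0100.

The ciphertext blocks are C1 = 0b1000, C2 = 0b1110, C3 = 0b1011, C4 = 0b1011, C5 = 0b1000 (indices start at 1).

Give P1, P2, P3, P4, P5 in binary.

CFB decryption: P_i = C_i ⊕ E(K, C_{i−1}), with C_{0} = IV.
P1: E(K, 0b0100) = 0b0111; 0b1000 ⊕ 0b0111 = 0b1111.
P2: E(K, 0b1000) = 0b1011; 0b1110 ⊕ 0b1011 = 0b0101.
P3: E(K, 0b1110) = 0b0001; 0b1011 ⊕ 0b0001 = 0b1010.
P4: E(K, 0b1011) = 0b1100; 0b1011 ⊕ 0b1100 = 0b0111.
P5: E(K, 0b1011) = 0b1100; 0b1000 ⊕ 0b1100 = 0b0100.

P1 = 0b1111, P2 = 0b0101, P3 = 0b1010, P4 = 0b0111, P5 = 0b0100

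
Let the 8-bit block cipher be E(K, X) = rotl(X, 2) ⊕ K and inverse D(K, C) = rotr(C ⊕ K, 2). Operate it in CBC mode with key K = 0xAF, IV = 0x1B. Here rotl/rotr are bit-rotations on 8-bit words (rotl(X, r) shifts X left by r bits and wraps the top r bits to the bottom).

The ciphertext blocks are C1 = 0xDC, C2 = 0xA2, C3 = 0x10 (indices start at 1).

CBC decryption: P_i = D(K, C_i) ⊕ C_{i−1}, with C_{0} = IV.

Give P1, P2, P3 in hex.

P1: D(K, 0xDC) = 0xDC; 0xDC ⊕ 0x1B = 0xC7.
P2: D(K, 0xA2) = 0x43; 0x43 ⊕ 0xDC = 0x9F.
P3: D(K, 0x10) = 0xEF; 0xEF ⊕ 0xA2 = 0x4D.

P1 = 0xC7, P2 = 0x9F, P3 = 0x4D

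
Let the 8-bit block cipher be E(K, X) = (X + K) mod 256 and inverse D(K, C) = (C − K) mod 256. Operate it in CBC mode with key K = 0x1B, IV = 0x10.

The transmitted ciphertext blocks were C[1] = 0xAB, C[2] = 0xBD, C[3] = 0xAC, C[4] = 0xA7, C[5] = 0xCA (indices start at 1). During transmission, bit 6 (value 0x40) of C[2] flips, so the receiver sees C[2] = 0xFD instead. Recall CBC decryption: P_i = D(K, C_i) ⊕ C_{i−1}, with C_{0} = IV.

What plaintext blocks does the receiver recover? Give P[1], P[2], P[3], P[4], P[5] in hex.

Only C[2] changed, to 0xFD. In CBC, a change in C_i garbles P_i and flips the same bit in P_{i+1}. Decrypting the received ciphertext:
P[1]: D(K, 0xAB) = 0x90; 0x90 ⊕ 0x10 = 0x80.
P[2]: D(K, 0xFD) = 0xE2; 0xE2 ⊕ 0xAB = 0x49.
P[3]: D(K, 0xAC) = 0x91; 0x91 ⊕ 0xFD = 0x6C.
P[4]: D(K, 0xA7) = 0x8C; 0x8C ⊕ 0xAC = 0x20.
P[5]: D(K, 0xCA) = 0xAF; 0xAF ⊕ 0xA7 = 0x08.
Blocks that differ from the original plaintext: P[2], P[3].

P[1] = 0x80, P[2] = 0x49, P[3] = 0x6C, P[4] = 0x20, P[5] = 0x08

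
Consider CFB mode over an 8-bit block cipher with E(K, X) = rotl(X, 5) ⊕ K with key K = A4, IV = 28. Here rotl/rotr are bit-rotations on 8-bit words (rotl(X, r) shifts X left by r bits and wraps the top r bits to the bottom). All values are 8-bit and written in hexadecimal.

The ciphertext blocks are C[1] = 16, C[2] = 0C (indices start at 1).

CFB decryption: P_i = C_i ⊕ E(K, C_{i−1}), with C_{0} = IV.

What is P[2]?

P[2] = 6A

P[2]: E(K, 16) = 66; 0C ⊕ 66 = 6A.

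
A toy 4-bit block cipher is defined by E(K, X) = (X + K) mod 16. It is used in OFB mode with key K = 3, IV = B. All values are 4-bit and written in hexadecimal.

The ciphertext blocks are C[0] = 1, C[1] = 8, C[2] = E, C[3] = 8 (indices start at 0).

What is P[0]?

OFB decryption: S_i = E(K, S_{i−1}) with S_{−1} = IV; P_i = C_i ⊕ S_i.
P[0]: S = E(K, B) = E; 1 ⊕ E = F.

P[0] = F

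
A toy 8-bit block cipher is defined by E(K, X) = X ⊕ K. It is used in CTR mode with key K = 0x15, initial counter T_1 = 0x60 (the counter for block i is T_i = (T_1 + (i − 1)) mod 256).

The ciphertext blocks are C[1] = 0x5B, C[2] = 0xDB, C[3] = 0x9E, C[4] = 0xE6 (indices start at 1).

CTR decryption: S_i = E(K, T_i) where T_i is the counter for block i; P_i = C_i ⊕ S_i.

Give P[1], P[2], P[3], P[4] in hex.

P[1] = 0x2E, P[2] = 0xAF, P[3] = 0xE9, P[4] = 0x90

P[1]: T = 0x60, S = E(K, T) = 0x75; 0x5B ⊕ 0x75 = 0x2E.
P[2]: T = 0x61, S = E(K, T) = 0x74; 0xDB ⊕ 0x74 = 0xAF.
P[3]: T = 0x62, S = E(K, T) = 0x77; 0x9E ⊕ 0x77 = 0xE9.
P[4]: T = 0x63, S = E(K, T) = 0x76; 0xE6 ⊕ 0x76 = 0x90.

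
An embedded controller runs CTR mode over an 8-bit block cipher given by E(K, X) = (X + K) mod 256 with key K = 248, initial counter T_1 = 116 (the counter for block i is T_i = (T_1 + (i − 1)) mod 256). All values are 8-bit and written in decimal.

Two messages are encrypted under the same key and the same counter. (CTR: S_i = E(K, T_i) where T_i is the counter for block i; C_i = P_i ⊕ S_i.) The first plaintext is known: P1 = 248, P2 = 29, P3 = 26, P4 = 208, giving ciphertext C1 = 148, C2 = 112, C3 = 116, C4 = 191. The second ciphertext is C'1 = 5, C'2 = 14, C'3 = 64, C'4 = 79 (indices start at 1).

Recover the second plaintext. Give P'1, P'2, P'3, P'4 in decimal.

P'1 = 105, P'2 = 99, P'3 = 46, P'4 = 32

In CTR with a reused counter, both messages share the same keystream S_i, so C_i ⊕ C'_i = P_i ⊕ P'_i and thus P'_i = P_i ⊕ C_i ⊕ C'_i.
P'1: 248 ⊕ 148 ⊕ 5 = 105.
P'2: 29 ⊕ 112 ⊕ 14 = 99.
P'3: 26 ⊕ 116 ⊕ 64 = 46.
P'4: 208 ⊕ 191 ⊕ 79 = 32.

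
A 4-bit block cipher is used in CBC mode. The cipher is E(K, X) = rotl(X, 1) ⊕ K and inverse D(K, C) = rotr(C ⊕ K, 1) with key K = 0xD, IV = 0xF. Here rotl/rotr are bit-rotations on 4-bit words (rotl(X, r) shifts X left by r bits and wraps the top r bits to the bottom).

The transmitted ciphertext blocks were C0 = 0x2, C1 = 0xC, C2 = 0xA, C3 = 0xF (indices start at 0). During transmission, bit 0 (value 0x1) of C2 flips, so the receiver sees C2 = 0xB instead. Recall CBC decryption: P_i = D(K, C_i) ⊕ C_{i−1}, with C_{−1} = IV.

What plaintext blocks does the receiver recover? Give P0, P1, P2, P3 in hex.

P0 = 0x0, P1 = 0xA, P2 = 0xF, P3 = 0xA

Only C2 changed, to 0xB. In CBC, a change in C_i garbles P_i and flips the same bit in P_{i+1}. Decrypting the received ciphertext:
P0: D(K, 0x2) = 0xF; 0xF ⊕ 0xF = 0x0.
P1: D(K, 0xC) = 0x8; 0x8 ⊕ 0x2 = 0xA.
P2: D(K, 0xB) = 0x3; 0x3 ⊕ 0xC = 0xF.
P3: D(K, 0xF) = 0x1; 0x1 ⊕ 0xB = 0xA.
Blocks that differ from the original plaintext: P2, P3.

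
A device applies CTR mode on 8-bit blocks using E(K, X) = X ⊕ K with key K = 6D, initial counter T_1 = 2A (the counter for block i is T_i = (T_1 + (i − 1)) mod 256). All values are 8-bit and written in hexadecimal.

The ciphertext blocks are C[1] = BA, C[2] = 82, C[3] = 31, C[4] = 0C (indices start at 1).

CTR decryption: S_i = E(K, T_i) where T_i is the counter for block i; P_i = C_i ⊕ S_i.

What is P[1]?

P[1] = FD

P[1]: T = 2A, S = E(K, T) = 47; BA ⊕ 47 = FD.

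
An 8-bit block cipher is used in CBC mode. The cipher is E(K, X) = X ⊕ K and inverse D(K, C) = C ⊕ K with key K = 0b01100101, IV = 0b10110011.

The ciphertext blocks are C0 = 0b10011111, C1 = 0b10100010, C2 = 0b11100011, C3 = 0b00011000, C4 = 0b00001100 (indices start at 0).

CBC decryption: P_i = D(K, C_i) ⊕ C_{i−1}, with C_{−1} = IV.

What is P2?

P2: D(K, 0b11100011) = 0b10000110; 0b10000110 ⊕ 0b10100010 = 0b00100100.

P2 = 0b00100100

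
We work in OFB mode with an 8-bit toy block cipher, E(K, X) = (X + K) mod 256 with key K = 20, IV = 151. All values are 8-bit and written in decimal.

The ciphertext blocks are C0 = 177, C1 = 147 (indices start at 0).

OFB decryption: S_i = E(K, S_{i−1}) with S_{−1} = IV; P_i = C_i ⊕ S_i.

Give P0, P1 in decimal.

P0: S = E(K, 151) = 171; 177 ⊕ 171 = 26.
P1: S = E(K, 171) = 191; 147 ⊕ 191 = 44.

P0 = 26, P1 = 44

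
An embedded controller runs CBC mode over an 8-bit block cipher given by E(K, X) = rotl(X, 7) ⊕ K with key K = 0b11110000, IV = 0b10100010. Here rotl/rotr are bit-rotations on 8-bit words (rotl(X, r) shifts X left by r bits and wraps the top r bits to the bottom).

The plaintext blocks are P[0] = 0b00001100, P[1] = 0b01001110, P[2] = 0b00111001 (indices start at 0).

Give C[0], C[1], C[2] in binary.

C[0] = 0b10100111, C[1] = 0b00000100, C[2] = 0b01101110

CBC encryption: C_i = E(K, P_i ⊕ C_{i−1}), with C_{−1} = IV.
C[0]: P[0] ⊕ 0b10100010 = 0b10101110; E(K, 0b10101110) = 0b10100111.
C[1]: P[1] ⊕ 0b10100111 = 0b11101001; E(K, 0b11101001) = 0b00000100.
C[2]: P[2] ⊕ 0b00000100 = 0b00111101; E(K, 0b00111101) = 0b01101110.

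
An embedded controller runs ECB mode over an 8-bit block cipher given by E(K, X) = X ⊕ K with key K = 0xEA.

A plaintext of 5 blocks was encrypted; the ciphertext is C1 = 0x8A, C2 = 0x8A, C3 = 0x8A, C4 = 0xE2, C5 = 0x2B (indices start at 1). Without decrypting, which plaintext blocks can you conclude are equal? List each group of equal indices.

ECB encrypts each block independently with the same key, so equal ciphertext blocks imply equal plaintext blocks.
C1 = C2 = C3 = 0x8A, so P1 = P2 = P3.

P1 = P2 = P3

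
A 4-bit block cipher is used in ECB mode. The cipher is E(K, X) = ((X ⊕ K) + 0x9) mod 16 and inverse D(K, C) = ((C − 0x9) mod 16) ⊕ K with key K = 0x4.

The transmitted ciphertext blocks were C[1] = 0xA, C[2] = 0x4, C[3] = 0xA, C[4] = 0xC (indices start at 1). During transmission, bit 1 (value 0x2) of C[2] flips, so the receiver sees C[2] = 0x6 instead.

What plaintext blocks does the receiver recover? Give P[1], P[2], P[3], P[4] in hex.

ECB decryption: P_i = D(K, C_i).
Only C[2] changed, to 0x6. In ECB, a change in C_i affects only P_i. Decrypting the received ciphertext:
P[1]: D(K, 0xA) = 0x5.
P[2]: D(K, 0x6) = 0x9.
P[3]: D(K, 0xA) = 0x5.
P[4]: D(K, 0xC) = 0x7.
Blocks that differ from the original plaintext: P[2].

P[1] = 0x5, P[2] = 0x9, P[3] = 0x5, P[4] = 0x7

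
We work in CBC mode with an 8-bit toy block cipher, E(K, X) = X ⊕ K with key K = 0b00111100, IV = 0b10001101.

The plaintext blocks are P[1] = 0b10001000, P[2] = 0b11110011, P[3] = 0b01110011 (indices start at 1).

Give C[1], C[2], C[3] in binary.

CBC encryption: C_i = E(K, P_i ⊕ C_{i−1}), with C_{0} = IV.
C[1]: P[1] ⊕ 0b10001101 = 0b00000101; E(K, 0b00000101) = 0b00111001.
C[2]: P[2] ⊕ 0b00111001 = 0b11001010; E(K, 0b11001010) = 0b11110110.
C[3]: P[3] ⊕ 0b11110110 = 0b10000101; E(K, 0b10000101) = 0b10111001.

C[1] = 0b00111001, C[2] = 0b11110110, C[3] = 0b10111001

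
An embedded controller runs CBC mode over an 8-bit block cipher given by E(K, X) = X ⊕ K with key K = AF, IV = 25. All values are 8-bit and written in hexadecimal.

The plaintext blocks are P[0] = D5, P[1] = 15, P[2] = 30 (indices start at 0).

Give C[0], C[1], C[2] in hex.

CBC encryption: C_i = E(K, P_i ⊕ C_{i−1}), with C_{−1} = IV.
C[0]: P[0] ⊕ 25 = F0; E(K, F0) = 5F.
C[1]: P[1] ⊕ 5F = 4A; E(K, 4A) = E5.
C[2]: P[2] ⊕ E5 = D5; E(K, D5) = 7A.

C[0] = 5F, C[1] = E5, C[2] = 7A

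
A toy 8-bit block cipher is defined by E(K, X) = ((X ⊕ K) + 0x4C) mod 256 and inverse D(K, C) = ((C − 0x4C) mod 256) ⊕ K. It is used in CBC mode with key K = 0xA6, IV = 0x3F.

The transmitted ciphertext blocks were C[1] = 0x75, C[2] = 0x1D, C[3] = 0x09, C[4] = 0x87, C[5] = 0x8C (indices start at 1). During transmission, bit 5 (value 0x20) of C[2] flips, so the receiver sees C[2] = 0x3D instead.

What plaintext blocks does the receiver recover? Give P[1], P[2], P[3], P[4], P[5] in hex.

P[1] = 0xB0, P[2] = 0x22, P[3] = 0x26, P[4] = 0x94, P[5] = 0x61

CBC decryption: P_i = D(K, C_i) ⊕ C_{i−1}, with C_{0} = IV.
Only C[2] changed, to 0x3D. In CBC, a change in C_i garbles P_i and flips the same bit in P_{i+1}. Decrypting the received ciphertext:
P[1]: D(K, 0x75) = 0x8F; 0x8F ⊕ 0x3F = 0xB0.
P[2]: D(K, 0x3D) = 0x57; 0x57 ⊕ 0x75 = 0x22.
P[3]: D(K, 0x09) = 0x1B; 0x1B ⊕ 0x3D = 0x26.
P[4]: D(K, 0x87) = 0x9D; 0x9D ⊕ 0x09 = 0x94.
P[5]: D(K, 0x8C) = 0xE6; 0xE6 ⊕ 0x87 = 0x61.
Blocks that differ from the original plaintext: P[2], P[3].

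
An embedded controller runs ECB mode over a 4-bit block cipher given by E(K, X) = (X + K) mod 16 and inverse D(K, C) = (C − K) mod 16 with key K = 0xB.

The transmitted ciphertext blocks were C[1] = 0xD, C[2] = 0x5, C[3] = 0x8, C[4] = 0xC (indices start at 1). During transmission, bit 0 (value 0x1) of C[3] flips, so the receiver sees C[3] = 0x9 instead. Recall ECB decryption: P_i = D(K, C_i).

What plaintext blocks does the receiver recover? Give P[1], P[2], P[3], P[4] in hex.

Only C[3] changed, to 0x9. In ECB, a change in C_i affects only P_i. Decrypting the received ciphertext:
P[1]: D(K, 0xD) = 0x2.
P[2]: D(K, 0x5) = 0xA.
P[3]: D(K, 0x9) = 0xE.
P[4]: D(K, 0xC) = 0x1.
Blocks that differ from the original plaintext: P[3].

P[1] = 0x2, P[2] = 0xA, P[3] = 0xE, P[4] = 0x1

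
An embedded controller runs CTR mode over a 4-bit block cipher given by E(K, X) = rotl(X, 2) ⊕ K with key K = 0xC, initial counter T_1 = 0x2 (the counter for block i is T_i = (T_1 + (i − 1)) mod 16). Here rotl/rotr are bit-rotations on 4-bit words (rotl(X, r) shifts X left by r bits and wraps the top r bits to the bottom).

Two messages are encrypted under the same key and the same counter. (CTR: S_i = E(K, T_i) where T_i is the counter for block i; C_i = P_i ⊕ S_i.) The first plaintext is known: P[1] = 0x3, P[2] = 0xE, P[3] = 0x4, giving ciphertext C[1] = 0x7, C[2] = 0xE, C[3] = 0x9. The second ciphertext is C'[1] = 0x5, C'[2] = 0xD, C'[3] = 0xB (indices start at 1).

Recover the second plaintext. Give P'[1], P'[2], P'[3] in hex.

P'[1] = 0x1, P'[2] = 0xD, P'[3] = 0x6

In CTR with a reused counter, both messages share the same keystream S_i, so C_i ⊕ C'_i = P_i ⊕ P'_i and thus P'_i = P_i ⊕ C_i ⊕ C'_i.
P'[1]: 0x3 ⊕ 0x7 ⊕ 0x5 = 0x1.
P'[2]: 0xE ⊕ 0xE ⊕ 0xD = 0xD.
P'[3]: 0x4 ⊕ 0x9 ⊕ 0xB = 0x6.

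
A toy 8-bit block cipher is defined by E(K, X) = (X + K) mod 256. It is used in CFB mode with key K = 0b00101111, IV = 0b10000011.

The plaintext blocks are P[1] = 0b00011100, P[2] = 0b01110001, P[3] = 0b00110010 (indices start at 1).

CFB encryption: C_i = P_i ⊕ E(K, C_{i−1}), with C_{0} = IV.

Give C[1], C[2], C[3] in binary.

C[1]: E(K, 0b10000011) = 0b10110010; 0b00011100 ⊕ 0b10110010 = 0b10101110.
C[2]: E(K, 0b10101110) = 0b11011101; 0b01110001 ⊕ 0b11011101 = 0b10101100.
C[3]: E(K, 0b10101100) = 0b11011011; 0b00110010 ⊕ 0b11011011 = 0b11101001.

C[1] = 0b10101110, C[2] = 0b10101100, C[3] = 0b11101001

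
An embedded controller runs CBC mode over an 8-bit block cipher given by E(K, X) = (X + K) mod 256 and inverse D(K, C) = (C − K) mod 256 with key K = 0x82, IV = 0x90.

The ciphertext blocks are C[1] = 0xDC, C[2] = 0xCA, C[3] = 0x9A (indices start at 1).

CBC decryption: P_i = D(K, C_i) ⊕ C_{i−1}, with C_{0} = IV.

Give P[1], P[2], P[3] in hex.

P[1]: D(K, 0xDC) = 0x5A; 0x5A ⊕ 0x90 = 0xCA.
P[2]: D(K, 0xCA) = 0x48; 0x48 ⊕ 0xDC = 0x94.
P[3]: D(K, 0x9A) = 0x18; 0x18 ⊕ 0xCA = 0xD2.

P[1] = 0xCA, P[2] = 0x94, P[3] = 0xD2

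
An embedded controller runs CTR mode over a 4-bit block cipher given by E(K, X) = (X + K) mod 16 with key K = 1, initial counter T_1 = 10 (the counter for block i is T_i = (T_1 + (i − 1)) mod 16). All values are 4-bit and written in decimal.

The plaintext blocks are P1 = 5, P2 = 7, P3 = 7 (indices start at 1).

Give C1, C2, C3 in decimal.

C1 = 14, C2 = 11, C3 = 10

CTR encryption: S_i = E(K, T_i) where T_i is the counter for block i; C_i = P_i ⊕ S_i.
C1: T = 10, S = E(K, T) = 11; 5 ⊕ 11 = 14.
C2: T = 11, S = E(K, T) = 12; 7 ⊕ 12 = 11.
C3: T = 12, S = E(K, T) = 13; 7 ⊕ 13 = 10.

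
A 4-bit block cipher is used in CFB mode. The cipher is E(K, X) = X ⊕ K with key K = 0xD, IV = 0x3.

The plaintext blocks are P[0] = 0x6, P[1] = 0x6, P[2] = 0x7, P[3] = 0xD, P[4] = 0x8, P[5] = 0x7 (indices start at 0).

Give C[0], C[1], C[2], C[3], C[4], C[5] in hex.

CFB encryption: C_i = P_i ⊕ E(K, C_{i−1}), with C_{−1} = IV.
C[0]: E(K, 0x3) = 0xE; 0x6 ⊕ 0xE = 0x8.
C[1]: E(K, 0x8) = 0x5; 0x6 ⊕ 0x5 = 0x3.
C[2]: E(K, 0x3) = 0xE; 0x7 ⊕ 0xE = 0x9.
C[3]: E(K, 0x9) = 0x4; 0xD ⊕ 0x4 = 0x9.
C[4]: E(K, 0x9) = 0x4; 0x8 ⊕ 0x4 = 0xC.
C[5]: E(K, 0xC) = 0x1; 0x7 ⊕ 0x1 = 0x6.

C[0] = 0x8, C[1] = 0x3, C[2] = 0x9, C[3] = 0x9, C[4] = 0xC, C[5] = 0x6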